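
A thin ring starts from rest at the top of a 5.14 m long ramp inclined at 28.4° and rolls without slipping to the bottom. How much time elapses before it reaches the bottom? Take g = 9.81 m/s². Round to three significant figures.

With I = MR², the ratio k = I/(MR²) is 1.
Newton's second law down the slope: Mg sinθ − f = Ma. The torque equation fR = Iα (with α = a/R) gives f = kMa.
Hence a = g sinθ/(1+k) = 9.81×sin28.4°/2 = 2.333 m/s².
With constant a from rest, t = √(2L/a) = √(2·5.14/2.333) ≈ 2.10 s.

t ≈ 2.10 s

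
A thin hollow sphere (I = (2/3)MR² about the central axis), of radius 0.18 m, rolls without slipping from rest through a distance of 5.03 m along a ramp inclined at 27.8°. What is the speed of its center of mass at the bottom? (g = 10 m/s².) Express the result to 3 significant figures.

The moment of inertia is (2/3)MR², giving k ≡ I/(MR²) = 2/3.
The rolling condition ω = v/R makes the rotational term ½I(v/R)² = ½kMv², so KE_total = ½(1+k)Mv² = (5/6)Mv².
The vertical drop is h = L sinθ = 5.03 × sin27.8° = 2.346 m.
Energy conservation: Mgh = (5/6)Mv², so v = √(2gh/(1+k)) = √(2 × 10 × 2.346 / 1.667) ≈ 5.31 m/s.

v ≈ 5.31 m/s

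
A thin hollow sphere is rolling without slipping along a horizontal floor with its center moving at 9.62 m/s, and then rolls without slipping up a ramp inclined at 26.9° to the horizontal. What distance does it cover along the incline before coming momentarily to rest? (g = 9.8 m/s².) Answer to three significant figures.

With I = (2/3)MR², the ratio k = I/(MR²) is 2/3.
Pure rolling means v = ωR; then KE = ½Mv² + ½I(v/R)² = ½(1+k)Mv² = (5/6)Mv².
Setting this equal to Mgh gives the vertical rise h = (1+k)v₀²/(2g) = 1.667×9.62²/(2×9.8) = 7.869 m.
The distance along the slope is d = h/sinθ = 7.869/sin26.9° ≈ 17.4 m.

d ≈ 17.4 m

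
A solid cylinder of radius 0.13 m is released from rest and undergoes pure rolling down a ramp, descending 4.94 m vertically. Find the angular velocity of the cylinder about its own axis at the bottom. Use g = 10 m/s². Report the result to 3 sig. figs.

ω ≈ 62.4 rad/s

For this body I = (1/2)MR², i.e. k = I/(MR²) = 0.5.
Since it rolls without slipping, ω = v/R and KE = ½Mv² + ½Iω² = ½(1+k)Mv² = (3/4)Mv².
Energy conservation Mgh = ½(1+k)Mv² gives v = √(2gh/(1+k)) = √(2 × 10 × 4.94 / 1.5) = 8.116 m/s.
The angular speed follows from ω = v/R = 8.116/0.13 ≈ 62.4 rad/s.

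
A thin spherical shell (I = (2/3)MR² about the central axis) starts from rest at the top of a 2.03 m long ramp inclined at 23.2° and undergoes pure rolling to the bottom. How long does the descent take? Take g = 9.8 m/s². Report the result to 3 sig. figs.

t ≈ 1.32 s

Here I = (2/3)MR², so the shape factor k = I/(MR²) = 2/3.
Along the incline Mg sinθ − f = Ma, and torque about the center fR = Iα = kMR²(a/R) gives f = kMa.
Hence a = g sinθ/(1+k) = 9.8×sin23.2°/1.667 = 2.316 m/s².
With constant a from rest, t = √(2L/a) = √(2·2.03/2.316) ≈ 1.32 s.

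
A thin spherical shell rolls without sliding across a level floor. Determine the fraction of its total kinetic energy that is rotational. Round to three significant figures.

fraction ≈ 0.400

With I = (2/3)MR², the ratio k = I/(MR²) is 2/3.
Since ω = v/R, the translational part is ½Mv² and the rotational part is ½I(v/R)² = ½kMv²; the total is ½(1+k)Mv².
The rotational fraction is therefore k/(1+k) = (2/3)/1.667 ≈ 0.400.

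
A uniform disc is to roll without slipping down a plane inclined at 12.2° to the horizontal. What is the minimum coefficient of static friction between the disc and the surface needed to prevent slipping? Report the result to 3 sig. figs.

For this body I = (1/2)MR², i.e. k = I/(MR²) = 0.5.
Newton's second law down the slope: Mg sinθ − f = Ma. The torque equation fR = Iα (with α = a/R) gives f = kMa.
These give a = g sinθ/(1+k) and the required friction f = kMg sinθ/(1+k).
With N = Mg cosθ, the no-slip condition f ≤ μN gives μ_min = f/N = k tanθ/(1+k).
μ_min = 0.5 × tan12.2° / 1.5 ≈ 0.0721.

μ_min ≈ 0.0721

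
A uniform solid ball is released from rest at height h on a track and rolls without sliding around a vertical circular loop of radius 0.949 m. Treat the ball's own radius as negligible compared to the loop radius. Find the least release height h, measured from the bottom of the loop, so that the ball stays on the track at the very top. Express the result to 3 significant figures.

The moment of inertia is (2/5)MR², giving k ≡ I/(MR²) = 0.4.
At the top, contact is just lost when gravity alone supplies the centripetal force: Mg = Mv_top²/r, i.e. v_top² = gr.
With ω = v/R, the kinetic energy at speed v is ½(1+k)Mv² = (7/10)Mv².
Energy conservation from release (height h) to the top (height 2r): Mgh = Mg(2r) + (7/10)M·gr.
Thus h_min = 2r + (1+k)r/2 = r(2 + 1.4/2) = 0.949 × 2.7 ≈ 2.56 m.

h_min ≈ 2.56 m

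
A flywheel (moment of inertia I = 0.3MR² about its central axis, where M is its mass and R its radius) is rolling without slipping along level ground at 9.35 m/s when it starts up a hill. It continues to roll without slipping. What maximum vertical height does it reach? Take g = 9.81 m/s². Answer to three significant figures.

With I = 0.3MR², the ratio k = I/(MR²) is 0.3.
The rolling condition ω = v/R makes the rotational term ½I(v/R)² = ½kMv², so KE_total = ½(1+k)Mv² = (13/20)Mv².
All of this converts to potential energy at the highest point: (13/20)Mv₀² = Mgh.
Thus h = (1+k)v₀²/(2g) = 1.3 × 9.35² / (2 × 9.81) ≈ 5.79 m.

h ≈ 5.79 m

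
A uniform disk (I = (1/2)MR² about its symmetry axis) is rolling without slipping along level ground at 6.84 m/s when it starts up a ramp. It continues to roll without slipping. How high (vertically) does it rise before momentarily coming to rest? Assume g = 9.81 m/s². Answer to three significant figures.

h ≈ 3.58 m

With I = (1/2)MR², the ratio k = I/(MR²) is 0.5.
Since it rolls without slipping, ω = v/R and KE = ½Mv² + ½Iω² = ½(1+k)Mv² = (3/4)Mv².
At the top the kinetic energy is zero, so (3/4)Mv₀² = Mgh.
Thus h = (1+k)v₀²/(2g) = 1.5 × 6.84² / (2 × 9.81) ≈ 3.58 m.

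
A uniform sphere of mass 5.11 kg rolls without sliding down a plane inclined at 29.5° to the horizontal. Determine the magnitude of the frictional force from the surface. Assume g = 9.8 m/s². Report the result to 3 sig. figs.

f ≈ 7.05 N

For this body I = (2/5)MR², i.e. k = I/(MR²) = 0.4.
Translational: Mg sinθ − f = Ma. Rotational about the CM: fR = Iα = kMRa, so f = kMa.
Combining, a = g sinθ/(1+k) and f = kMa = kMg sinθ/(1+k).
f = 0.4 × 5.11 × 9.8 × sin29.5° / 1.4 ≈ 7.05 N.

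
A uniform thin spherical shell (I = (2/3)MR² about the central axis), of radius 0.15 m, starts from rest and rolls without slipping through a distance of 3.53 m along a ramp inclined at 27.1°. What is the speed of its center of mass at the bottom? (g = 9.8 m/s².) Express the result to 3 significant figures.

With I = (2/3)MR², the ratio k = I/(MR²) is 2/3.
Pure rolling means v = ωR; then KE = ½Mv² + ½I(v/R)² = ½(1+k)Mv² = (5/6)Mv².
The vertical drop is h = L sinθ = 3.53 × sin27.1° = 1.608 m.
Setting Mgh = (5/6)Mv² gives v = √(2gh/(1+k)) = √(2·9.8·1.608/1.667) ≈ 4.35 m/s.

v ≈ 4.35 m/s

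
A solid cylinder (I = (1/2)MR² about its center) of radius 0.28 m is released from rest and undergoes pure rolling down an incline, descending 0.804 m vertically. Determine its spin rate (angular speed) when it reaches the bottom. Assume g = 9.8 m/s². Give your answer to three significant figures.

The moment of inertia is (1/2)MR², giving k ≡ I/(MR²) = 0.5.
The rolling condition ω = v/R makes the rotational term ½I(v/R)² = ½kMv², so KE_total = ½(1+k)Mv² = (3/4)Mv².
Energy conservation Mgh = ½(1+k)Mv² gives v = √(2gh/(1+k)) = √(2 × 9.8 × 0.804 / 1.5) = 3.241 m/s.
The angular speed follows from ω = v/R = 3.241/0.28 ≈ 11.6 rad/s.

ω ≈ 11.6 rad/s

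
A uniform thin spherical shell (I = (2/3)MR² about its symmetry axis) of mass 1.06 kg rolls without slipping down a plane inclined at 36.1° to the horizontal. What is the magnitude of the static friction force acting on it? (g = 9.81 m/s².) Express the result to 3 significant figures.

f ≈ 2.45 N

For this body I = (2/3)MR², i.e. k = I/(MR²) = 2/3.
Along the incline Mg sinθ − f = Ma, and torque about the center fR = Iα = kMR²(a/R) gives f = kMa.
Combining, a = g sinθ/(1+k) and f = kMa = kMg sinθ/(1+k).
f = (2/3) × 1.06 × 9.81 × sin36.1° / 1.667 ≈ 2.45 N.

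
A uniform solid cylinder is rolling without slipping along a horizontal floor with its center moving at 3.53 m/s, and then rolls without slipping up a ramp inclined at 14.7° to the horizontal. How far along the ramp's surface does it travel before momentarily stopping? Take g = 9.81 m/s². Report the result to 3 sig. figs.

d ≈ 3.75 m

With I = (1/2)MR², the ratio k = I/(MR²) is 0.5.
Rolling without slipping gives ω = v/R, so the total kinetic energy is ½Mv² + ½Iω² = ½(1+k)Mv² = (3/4)Mv².
Setting this equal to Mgh gives the vertical rise h = (1+k)v₀²/(2g) = 1.5×3.53²/(2×9.81) = 0.9527 m.
Along the incline, d = h/sinθ = 0.9527/sin14.7° ≈ 3.75 m.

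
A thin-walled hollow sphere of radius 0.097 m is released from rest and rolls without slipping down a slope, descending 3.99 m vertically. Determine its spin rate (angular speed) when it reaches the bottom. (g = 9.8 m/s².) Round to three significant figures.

With I = (2/3)MR², the ratio k = I/(MR²) is 2/3.
Rolling without slipping gives ω = v/R, so the total kinetic energy is ½Mv² + ½Iω² = ½(1+k)Mv² = (5/6)Mv².
Energy conservation Mgh = ½(1+k)Mv² gives v = √(2gh/(1+k)) = √(2 × 9.8 × 3.99 / 1.667) = 6.85 m/s.
The angular speed follows from ω = v/R = 6.85/0.097 ≈ 70.6 rad/s.

ω ≈ 70.6 rad/s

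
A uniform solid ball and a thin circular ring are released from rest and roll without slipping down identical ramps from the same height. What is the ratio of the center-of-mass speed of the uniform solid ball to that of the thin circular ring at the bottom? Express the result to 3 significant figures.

Each satisfies Mgh = ½(1+k)Mv² with k = I/(MR²), so v ∝ 1/√(1+k).
For the uniform solid ball k = 0.4; for the thin circular ring k = 1.
v₁/v₂ = √((1+k₂)/(1+k₁)) = √(2/1.4) ≈ 1.20.

v_ratio ≈ 1.20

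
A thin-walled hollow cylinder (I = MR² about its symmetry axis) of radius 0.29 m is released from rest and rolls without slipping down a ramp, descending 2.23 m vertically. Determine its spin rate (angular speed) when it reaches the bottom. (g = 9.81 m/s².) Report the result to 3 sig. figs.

ω ≈ 16.1 rad/s

With I = MR², the ratio k = I/(MR²) is 1.
Pure rolling means v = ωR; then KE = ½Mv² + ½I(v/R)² = ½(1+k)Mv² = Mv².
Energy conservation Mgh = ½(1+k)Mv² gives v = √(2gh/(1+k)) = √(2 × 9.81 × 2.23 / 2) = 4.677 m/s.
The angular speed follows from ω = v/R = 4.677/0.29 ≈ 16.1 rad/s.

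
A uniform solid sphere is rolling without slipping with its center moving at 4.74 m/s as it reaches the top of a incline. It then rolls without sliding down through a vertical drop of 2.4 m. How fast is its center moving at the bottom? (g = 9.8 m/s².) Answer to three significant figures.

v ≈ 7.49 m/s

With I = (2/5)MR², the ratio k = I/(MR²) is 0.4.
Since it rolls without slipping, ω = v/R and KE = ½Mv² + ½Iω² = ½(1+k)Mv² = (7/10)Mv².
Energy conservation: (7/10)Mv₀² + Mgh = (7/10)Mv², so v² = v₀² + 2gh/(1+k).
v = √(4.74² + 2×9.8×2.4/1.4) = √56.07 ≈ 7.49 m/s.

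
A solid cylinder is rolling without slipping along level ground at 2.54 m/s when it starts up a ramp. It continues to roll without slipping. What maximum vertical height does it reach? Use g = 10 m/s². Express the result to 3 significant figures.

With I = (1/2)MR², the ratio k = I/(MR²) is 0.5.
Rolling without slipping gives ω = v/R, so the total kinetic energy is ½Mv² + ½Iω² = ½(1+k)Mv² = (3/4)Mv².
All of this converts to potential energy at the highest point: (3/4)Mv₀² = Mgh.
Thus h = (1+k)v₀²/(2g) = 1.5 × 2.54² / (2 × 10) ≈ 0.484 m.

h ≈ 0.484 m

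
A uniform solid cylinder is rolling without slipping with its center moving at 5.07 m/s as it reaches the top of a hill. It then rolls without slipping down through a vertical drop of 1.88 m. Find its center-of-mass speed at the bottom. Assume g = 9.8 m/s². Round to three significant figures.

v ≈ 7.09 m/s

For this body I = (1/2)MR², i.e. k = I/(MR²) = 0.5.
Pure rolling means v = ωR; then KE = ½Mv² + ½I(v/R)² = ½(1+k)Mv² = (3/4)Mv².
Conserving energy between top and bottom: (3/4)Mv² = (3/4)Mv₀² + Mgh, hence v² = v₀² + 2gh/(1+k).
v = √(5.07² + 2×9.8×1.88/1.5) = √50.27 ≈ 7.09 m/s.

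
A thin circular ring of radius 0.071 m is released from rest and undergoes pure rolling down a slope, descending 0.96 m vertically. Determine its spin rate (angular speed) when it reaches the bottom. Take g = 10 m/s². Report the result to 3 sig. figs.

ω ≈ 43.6 rad/s

For this body I = MR², i.e. k = I/(MR²) = 1.
Rolling without slipping gives ω = v/R, so the total kinetic energy is ½Mv² + ½Iω² = ½(1+k)Mv² = Mv².
Energy conservation Mgh = ½(1+k)Mv² gives v = √(2gh/(1+k)) = √(2 × 10 × 0.96 / 2) = 3.098 m/s.
Then ω = v/R = 3.098 / 0.071 ≈ 43.6 rad/s.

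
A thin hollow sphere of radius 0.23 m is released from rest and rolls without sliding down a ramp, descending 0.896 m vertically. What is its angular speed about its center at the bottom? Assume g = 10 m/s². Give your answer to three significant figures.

Here I = (2/3)MR², so the shape factor k = I/(MR²) = 2/3.
Since it rolls without slipping, ω = v/R and KE = ½Mv² + ½Iω² = ½(1+k)Mv² = (5/6)Mv².
Energy conservation Mgh = ½(1+k)Mv² gives v = √(2gh/(1+k)) = √(2 × 10 × 0.896 / 1.667) = 3.279 m/s.
Then ω = v/R = 3.279 / 0.23 ≈ 14.3 rad/s.

ω ≈ 14.3 rad/s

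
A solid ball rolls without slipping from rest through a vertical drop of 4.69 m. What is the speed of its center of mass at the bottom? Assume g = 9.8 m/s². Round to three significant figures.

With I = (2/5)MR², the ratio k = I/(MR²) is 0.4.
Pure rolling means v = ωR; then KE = ½Mv² + ½I(v/R)² = ½(1+k)Mv² = (7/10)Mv².
Setting Mgh = (7/10)Mv² gives v = √(2gh/(1+k)) = √(2·9.8·4.69/1.4) ≈ 8.10 m/s.

v ≈ 8.10 m/s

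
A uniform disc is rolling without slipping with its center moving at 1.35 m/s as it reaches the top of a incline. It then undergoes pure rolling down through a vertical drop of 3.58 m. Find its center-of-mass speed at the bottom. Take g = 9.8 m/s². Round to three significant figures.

With I = (1/2)MR², the ratio k = I/(MR²) is 0.5.
Since it rolls without slipping, ω = v/R and KE = ½Mv² + ½Iω² = ½(1+k)Mv² = (3/4)Mv².
Conserving energy between top and bottom: (3/4)Mv² = (3/4)Mv₀² + Mgh, hence v² = v₀² + 2gh/(1+k).
v = √(1.35² + 2×9.8×3.58/1.5) = √48.6 ≈ 6.97 m/s.

v ≈ 6.97 m/s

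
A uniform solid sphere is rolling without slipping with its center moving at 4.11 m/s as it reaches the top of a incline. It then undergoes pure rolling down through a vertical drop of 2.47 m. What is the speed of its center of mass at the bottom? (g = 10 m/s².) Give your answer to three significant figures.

v ≈ 7.22 m/s

With I = (2/5)MR², the ratio k = I/(MR²) is 0.4.
Since it rolls without slipping, ω = v/R and KE = ½Mv² + ½Iω² = ½(1+k)Mv² = (7/10)Mv².
Conserving energy between top and bottom: (7/10)Mv² = (7/10)Mv₀² + Mgh, hence v² = v₀² + 2gh/(1+k).
v = √(4.11² + 2×10×2.47/1.4) = √52.18 ≈ 7.22 m/s.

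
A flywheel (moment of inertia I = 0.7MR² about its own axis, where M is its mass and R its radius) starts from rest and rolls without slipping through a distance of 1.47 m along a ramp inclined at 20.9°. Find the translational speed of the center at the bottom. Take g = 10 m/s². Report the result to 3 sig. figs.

With I = 0.7MR², the ratio k = I/(MR²) is 0.7.
Since it rolls without slipping, ω = v/R and KE = ½Mv² + ½Iω² = ½(1+k)Mv² = (17/20)Mv².
The vertical drop is h = L sinθ = 1.47 × sin20.9° = 0.5244 m.
Energy conservation: Mgh = (17/20)Mv², so v = √(2gh/(1+k)) = √(2 × 10 × 0.5244 / 1.7) ≈ 2.48 m/s.

v ≈ 2.48 m/s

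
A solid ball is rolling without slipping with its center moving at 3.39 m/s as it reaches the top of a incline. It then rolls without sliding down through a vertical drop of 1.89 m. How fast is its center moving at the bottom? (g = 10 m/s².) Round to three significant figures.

Here I = (2/5)MR², so the shape factor k = I/(MR²) = 0.4.
The rolling condition ω = v/R makes the rotational term ½I(v/R)² = ½kMv², so KE_total = ½(1+k)Mv² = (7/10)Mv².
Conserving energy between top and bottom: (7/10)Mv² = (7/10)Mv₀² + Mgh, hence v² = v₀² + 2gh/(1+k).
v = √(3.39² + 2×10×1.89/1.4) = √38.49 ≈ 6.20 m/s.

v ≈ 6.20 m/s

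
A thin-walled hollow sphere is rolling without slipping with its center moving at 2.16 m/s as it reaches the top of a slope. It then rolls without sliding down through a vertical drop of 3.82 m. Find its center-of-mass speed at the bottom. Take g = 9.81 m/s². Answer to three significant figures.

With I = (2/3)MR², the ratio k = I/(MR²) is 2/3.
Pure rolling means v = ωR; then KE = ½Mv² + ½I(v/R)² = ½(1+k)Mv² = (5/6)Mv².
Conserving energy between top and bottom: (5/6)Mv² = (5/6)Mv₀² + Mgh, hence v² = v₀² + 2gh/(1+k).
v = √(2.16² + 2×9.81×3.82/1.667) = √49.63 ≈ 7.05 m/s.

v ≈ 7.05 m/s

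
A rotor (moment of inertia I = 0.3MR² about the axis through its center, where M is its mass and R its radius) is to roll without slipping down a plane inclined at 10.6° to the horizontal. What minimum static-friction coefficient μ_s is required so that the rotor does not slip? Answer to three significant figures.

μ_min ≈ 0.0432

The moment of inertia is 0.3MR², giving k ≡ I/(MR²) = 0.3.
Translational: Mg sinθ − f = Ma. Rotational about the CM: fR = Iα = kMRa, so f = kMa.
These give a = g sinθ/(1+k) and the required friction f = kMg sinθ/(1+k).
With N = Mg cosθ, the no-slip condition f ≤ μN gives μ_min = f/N = k tanθ/(1+k).
μ_min = 0.3 × tan10.6° / 1.3 ≈ 0.0432.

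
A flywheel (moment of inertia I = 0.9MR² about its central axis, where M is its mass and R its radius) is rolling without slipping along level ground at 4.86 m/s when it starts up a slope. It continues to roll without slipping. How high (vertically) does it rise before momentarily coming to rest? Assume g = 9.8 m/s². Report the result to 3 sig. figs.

h ≈ 2.29 m

Here I = 0.9MR², so the shape factor k = I/(MR²) = 0.9.
Pure rolling means v = ωR; then KE = ½Mv² + ½I(v/R)² = ½(1+k)Mv² = (19/20)Mv².
At the top the kinetic energy is zero, so (19/20)Mv₀² = Mgh.
Thus h = (1+k)v₀²/(2g) = 1.9 × 4.86² / (2 × 9.8) ≈ 2.29 m.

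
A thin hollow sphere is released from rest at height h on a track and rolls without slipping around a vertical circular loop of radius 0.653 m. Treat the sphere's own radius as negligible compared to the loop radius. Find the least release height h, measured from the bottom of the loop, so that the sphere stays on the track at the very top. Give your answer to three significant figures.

h_min ≈ 1.85 m

With I = (2/3)MR², the ratio k = I/(MR²) is 2/3.
At the top, contact is just lost when gravity alone supplies the centripetal force: Mg = Mv_top²/r, i.e. v_top² = gr.
With ω = v/R, the kinetic energy at speed v is ½(1+k)Mv² = (5/6)Mv².
Energy conservation from release (height h) to the top (height 2r): Mgh = Mg(2r) + (5/6)M·gr.
Thus h_min = 2r + (1+k)r/2 = r(2 + 1.667/2) = 0.653 × 2.833 ≈ 1.85 m.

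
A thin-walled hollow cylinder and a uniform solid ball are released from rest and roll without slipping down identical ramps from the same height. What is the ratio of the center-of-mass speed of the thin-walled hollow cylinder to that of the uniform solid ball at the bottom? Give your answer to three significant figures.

v_ratio ≈ 0.837

Each satisfies Mgh = ½(1+k)Mv² with k = I/(MR²), so v ∝ 1/√(1+k).
For the thin-walled hollow cylinder k = 1; for the uniform solid ball k = 0.4.
v₁/v₂ = √((1+k₂)/(1+k₁)) = √(1.4/2) ≈ 0.837.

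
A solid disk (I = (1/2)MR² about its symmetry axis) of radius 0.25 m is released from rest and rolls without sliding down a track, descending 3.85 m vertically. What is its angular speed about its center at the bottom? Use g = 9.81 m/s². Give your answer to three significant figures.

ω ≈ 28.4 rad/s

With I = (1/2)MR², the ratio k = I/(MR²) is 0.5.
Rolling without slipping gives ω = v/R, so the total kinetic energy is ½Mv² + ½Iω² = ½(1+k)Mv² = (3/4)Mv².
Energy conservation Mgh = ½(1+k)Mv² gives v = √(2gh/(1+k)) = √(2 × 9.81 × 3.85 / 1.5) = 7.096 m/s.
The angular speed follows from ω = v/R = 7.096/0.25 ≈ 28.4 rad/s.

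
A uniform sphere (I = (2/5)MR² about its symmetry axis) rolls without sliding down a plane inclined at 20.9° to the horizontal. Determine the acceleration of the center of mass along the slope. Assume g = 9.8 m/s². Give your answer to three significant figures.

a ≈ 2.50 m/s²

With I = (2/5)MR², the ratio k = I/(MR²) is 0.4.
Along the incline Mg sinθ − f = Ma, and torque about the center fR = Iα = kMR²(a/R) gives f = kMa.
Eliminating f: Mg sinθ = (1+k)Ma, so a = g sinθ/(1+k) = 9.8 × sin20.9° / 1.4 ≈ 2.50 m/s².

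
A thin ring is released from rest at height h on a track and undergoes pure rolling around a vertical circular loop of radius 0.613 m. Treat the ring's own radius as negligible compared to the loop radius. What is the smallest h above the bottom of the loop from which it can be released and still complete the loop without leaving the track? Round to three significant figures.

h_min ≈ 1.84 m

For this body I = MR², i.e. k = I/(MR²) = 1.
At the top of the loop, the minimum-contact condition is Mg = Mv_top²/r, so v_top² = gr.
With ω = v/R, the kinetic energy at speed v is ½(1+k)Mv² = Mv².
Energy conservation from release (height h) to the top (height 2r): Mgh = Mg(2r) + M·gr.
Thus h_min = 2r + (1+k)r/2 = r(2 + 2/2) = 0.613 × 3 ≈ 1.84 m.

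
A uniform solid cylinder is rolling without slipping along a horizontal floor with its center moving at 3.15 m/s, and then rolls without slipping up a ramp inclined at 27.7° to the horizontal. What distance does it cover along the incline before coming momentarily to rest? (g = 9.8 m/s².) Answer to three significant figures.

d ≈ 1.63 m

For this body I = (1/2)MR², i.e. k = I/(MR²) = 0.5.
The rolling condition ω = v/R makes the rotational term ½I(v/R)² = ½kMv², so KE_total = ½(1+k)Mv² = (3/4)Mv².
Setting this equal to Mgh gives the vertical rise h = (1+k)v₀²/(2g) = 1.5×3.15²/(2×9.8) = 0.7594 m.
Along the incline, d = h/sinθ = 0.7594/sin27.7° ≈ 1.63 m.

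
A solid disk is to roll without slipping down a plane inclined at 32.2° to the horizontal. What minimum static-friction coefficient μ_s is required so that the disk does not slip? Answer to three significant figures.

μ_min ≈ 0.210

With I = (1/2)MR², the ratio k = I/(MR²) is 0.5.
Newton's second law down the slope: Mg sinθ − f = Ma. The torque equation fR = Iα (with α = a/R) gives f = kMa.
These give a = g sinθ/(1+k) and the required friction f = kMg sinθ/(1+k).
The normal force is N = Mg cosθ, so μ_min = f/N = k tanθ/(1+k).
μ_min = 0.5 × tan32.2° / 1.5 ≈ 0.210.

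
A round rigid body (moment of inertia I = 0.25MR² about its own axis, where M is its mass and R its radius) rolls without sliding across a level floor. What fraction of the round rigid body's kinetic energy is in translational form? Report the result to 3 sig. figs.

fraction ≈ 0.800

Here I = 0.25MR², so the shape factor k = I/(MR²) = 0.25.
With ω = v/R, KE_trans = ½Mv² and KE_rot = ½Iω² = ½kMv², so KE_total = ½(1+k)Mv².
The translational fraction is therefore 1/(1+k) = 1/1.25 ≈ 0.800.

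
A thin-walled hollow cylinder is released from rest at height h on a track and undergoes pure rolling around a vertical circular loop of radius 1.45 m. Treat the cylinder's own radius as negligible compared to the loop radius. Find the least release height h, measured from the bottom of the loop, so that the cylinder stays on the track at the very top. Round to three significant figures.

h_min ≈ 4.35 m

Here I = MR², so the shape factor k = I/(MR²) = 1.
At the top, contact is just lost when gravity alone supplies the centripetal force: Mg = Mv_top²/r, i.e. v_top² = gr.
With ω = v/R, the kinetic energy at speed v is ½(1+k)Mv² = Mv².
Energy conservation from release (height h) to the top (height 2r): Mgh = Mg(2r) + M·gr.
Thus h_min = 2r + (1+k)r/2 = r(2 + 2/2) = 1.45 × 3 ≈ 4.35 m.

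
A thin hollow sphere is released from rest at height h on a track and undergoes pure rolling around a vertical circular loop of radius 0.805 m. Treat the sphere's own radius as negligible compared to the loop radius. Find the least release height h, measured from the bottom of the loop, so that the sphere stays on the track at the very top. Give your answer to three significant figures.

h_min ≈ 2.28 m

With I = (2/3)MR², the ratio k = I/(MR²) is 2/3.
At the top, contact is just lost when gravity alone supplies the centripetal force: Mg = Mv_top²/r, i.e. v_top² = gr.
With ω = v/R, the kinetic energy at speed v is ½(1+k)Mv² = (5/6)Mv².
Energy conservation from release (height h) to the top (height 2r): Mgh = Mg(2r) + (5/6)M·gr.
Thus h_min = 2r + (1+k)r/2 = r(2 + 1.667/2) = 0.805 × 2.833 ≈ 2.28 m.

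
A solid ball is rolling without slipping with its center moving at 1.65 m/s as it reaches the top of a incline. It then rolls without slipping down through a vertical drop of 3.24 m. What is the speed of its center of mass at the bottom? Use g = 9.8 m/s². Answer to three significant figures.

The moment of inertia is (2/5)MR², giving k ≡ I/(MR²) = 0.4.
Since it rolls without slipping, ω = v/R and KE = ½Mv² + ½Iω² = ½(1+k)Mv² = (7/10)Mv².
Energy conservation: (7/10)Mv₀² + Mgh = (7/10)Mv², so v² = v₀² + 2gh/(1+k).
v = √(1.65² + 2×9.8×3.24/1.4) = √48.08 ≈ 6.93 m/s.

v ≈ 6.93 m/s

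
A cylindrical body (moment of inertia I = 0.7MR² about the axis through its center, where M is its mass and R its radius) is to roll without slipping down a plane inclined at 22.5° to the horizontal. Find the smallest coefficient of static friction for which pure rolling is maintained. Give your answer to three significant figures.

μ_min ≈ 0.171

Here I = 0.7MR², so the shape factor k = I/(MR²) = 0.7.
Along the incline Mg sinθ − f = Ma, and torque about the center fR = Iα = kMR²(a/R) gives f = kMa.
These give a = g sinθ/(1+k) and the required friction f = kMg sinθ/(1+k).
With N = Mg cosθ, the no-slip condition f ≤ μN gives μ_min = f/N = k tanθ/(1+k).
μ_min = 0.7 × tan22.5° / 1.7 ≈ 0.171.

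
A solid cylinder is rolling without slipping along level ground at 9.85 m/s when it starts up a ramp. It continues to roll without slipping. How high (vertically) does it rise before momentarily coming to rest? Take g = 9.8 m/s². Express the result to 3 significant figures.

For this body I = (1/2)MR², i.e. k = I/(MR²) = 0.5.
Pure rolling means v = ωR; then KE = ½Mv² + ½I(v/R)² = ½(1+k)Mv² = (3/4)Mv².
At the top the kinetic energy is zero, so (3/4)Mv₀² = Mgh.
Thus h = (1+k)v₀²/(2g) = 1.5 × 9.85² / (2 × 9.8) ≈ 7.43 m.

h ≈ 7.43 m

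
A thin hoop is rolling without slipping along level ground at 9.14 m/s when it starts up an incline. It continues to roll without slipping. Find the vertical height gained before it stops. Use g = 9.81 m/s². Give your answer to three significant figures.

h ≈ 8.52 m

For this body I = MR², i.e. k = I/(MR²) = 1.
Pure rolling means v = ωR; then KE = ½Mv² + ½I(v/R)² = ½(1+k)Mv² = Mv².
All of this converts to potential energy at the highest point: Mv₀² = Mgh.
Thus h = (1+k)v₀²/(2g) = 2 × 9.14² / (2 × 9.81) ≈ 8.52 m.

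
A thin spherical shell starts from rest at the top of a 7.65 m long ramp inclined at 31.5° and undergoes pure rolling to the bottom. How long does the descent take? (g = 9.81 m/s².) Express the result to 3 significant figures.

Here I = (2/3)MR², so the shape factor k = I/(MR²) = 2/3.
Newton's second law down the slope: Mg sinθ − f = Ma. The torque equation fR = Iα (with α = a/R) gives f = kMa.
Hence a = g sinθ/(1+k) = 9.81×sin31.5°/1.667 = 3.075 m/s².
Starting from rest, L = ½at², so t = √(2L/a) = √(2×7.65/3.075) ≈ 2.23 s.

t ≈ 2.23 s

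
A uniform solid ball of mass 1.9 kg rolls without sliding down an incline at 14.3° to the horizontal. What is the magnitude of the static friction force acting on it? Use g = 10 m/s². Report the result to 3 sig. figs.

f ≈ 1.34 N

Here I = (2/5)MR², so the shape factor k = I/(MR²) = 0.4.
Translational: Mg sinθ − f = Ma. Rotational about the CM: fR = Iα = kMRa, so f = kMa.
Combining, a = g sinθ/(1+k) and f = kMa = kMg sinθ/(1+k).
f = 0.4 × 1.9 × 10 × sin14.3° / 1.4 ≈ 1.34 N.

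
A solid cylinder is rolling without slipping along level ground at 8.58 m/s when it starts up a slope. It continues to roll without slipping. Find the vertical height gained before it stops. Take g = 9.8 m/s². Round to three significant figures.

h ≈ 5.63 m

The moment of inertia is (1/2)MR², giving k ≡ I/(MR²) = 0.5.
Pure rolling means v = ωR; then KE = ½Mv² + ½I(v/R)² = ½(1+k)Mv² = (3/4)Mv².
All of this converts to potential energy at the highest point: (3/4)Mv₀² = Mgh.
Thus h = (1+k)v₀²/(2g) = 1.5 × 8.58² / (2 × 9.8) ≈ 5.63 m.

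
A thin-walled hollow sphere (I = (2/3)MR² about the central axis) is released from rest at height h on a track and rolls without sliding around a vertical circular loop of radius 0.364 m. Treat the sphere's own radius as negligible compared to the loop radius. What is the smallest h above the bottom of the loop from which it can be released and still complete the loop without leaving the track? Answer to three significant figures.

With I = (2/3)MR², the ratio k = I/(MR²) is 2/3.
At the top, contact is just lost when gravity alone supplies the centripetal force: Mg = Mv_top²/r, i.e. v_top² = gr.
With ω = v/R, the kinetic energy at speed v is ½(1+k)Mv² = (5/6)Mv².
Energy conservation from release (height h) to the top (height 2r): Mgh = Mg(2r) + (5/6)M·gr.
Thus h_min = 2r + (1+k)r/2 = r(2 + 1.667/2) = 0.364 × 2.833 ≈ 1.03 m.

h_min ≈ 1.03 m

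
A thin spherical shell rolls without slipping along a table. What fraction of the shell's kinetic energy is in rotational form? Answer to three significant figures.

Here I = (2/3)MR², so the shape factor k = I/(MR²) = 2/3.
Since ω = v/R, the translational part is ½Mv² and the rotational part is ½I(v/R)² = ½kMv²; the total is ½(1+k)Mv².
The rotational fraction is therefore k/(1+k) = (2/3)/1.667 ≈ 0.400.

fraction ≈ 0.400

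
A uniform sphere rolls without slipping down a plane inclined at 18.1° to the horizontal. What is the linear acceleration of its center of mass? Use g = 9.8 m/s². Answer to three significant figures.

a ≈ 2.17 m/s²

Here I = (2/5)MR², so the shape factor k = I/(MR²) = 0.4.
Translational: Mg sinθ − f = Ma. Rotational about the CM: fR = Iα = kMRa, so f = kMa.
Eliminating f: Mg sinθ = (1+k)Ma, so a = g sinθ/(1+k) = 9.8 × sin18.1° / 1.4 ≈ 2.17 m/s².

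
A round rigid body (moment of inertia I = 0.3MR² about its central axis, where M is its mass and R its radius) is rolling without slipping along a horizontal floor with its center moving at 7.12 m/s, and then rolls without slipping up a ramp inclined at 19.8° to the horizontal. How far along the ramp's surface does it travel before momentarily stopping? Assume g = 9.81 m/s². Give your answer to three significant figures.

d ≈ 9.92 m

For this body I = 0.3MR², i.e. k = I/(MR²) = 0.3.
Since it rolls without slipping, ω = v/R and KE = ½Mv² + ½Iω² = ½(1+k)Mv² = (13/20)Mv².
Setting this equal to Mgh gives the vertical rise h = (1+k)v₀²/(2g) = 1.3×7.12²/(2×9.81) = 3.359 m.
The distance along the slope is d = h/sinθ = 3.359/sin19.8° ≈ 9.92 m.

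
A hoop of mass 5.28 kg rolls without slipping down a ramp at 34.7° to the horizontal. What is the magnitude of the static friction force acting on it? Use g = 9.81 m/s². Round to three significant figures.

Here I = MR², so the shape factor k = I/(MR²) = 1.
Newton's second law down the slope: Mg sinθ − f = Ma. The torque equation fR = Iα (with α = a/R) gives f = kMa.
Combining, a = g sinθ/(1+k) and f = kMa = kMg sinθ/(1+k).
f = 1 × 5.28 × 9.81 × sin34.7° / 2 ≈ 14.7 N.

f ≈ 14.7 N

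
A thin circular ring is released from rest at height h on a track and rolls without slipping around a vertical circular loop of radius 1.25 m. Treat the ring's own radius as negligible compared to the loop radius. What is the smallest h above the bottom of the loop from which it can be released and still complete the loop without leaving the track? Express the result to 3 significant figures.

Here I = MR², so the shape factor k = I/(MR²) = 1.
At the top, contact is just lost when gravity alone supplies the centripetal force: Mg = Mv_top²/r, i.e. v_top² = gr.
With ω = v/R, the kinetic energy at speed v is ½(1+k)Mv² = Mv².
Energy conservation from release (height h) to the top (height 2r): Mgh = Mg(2r) + M·gr.
Thus h_min = 2r + (1+k)r/2 = r(2 + 2/2) = 1.25 × 3 ≈ 3.75 m.

h_min ≈ 3.75 m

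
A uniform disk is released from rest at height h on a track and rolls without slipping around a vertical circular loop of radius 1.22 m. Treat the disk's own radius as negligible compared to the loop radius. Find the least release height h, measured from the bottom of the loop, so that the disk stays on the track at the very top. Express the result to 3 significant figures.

With I = (1/2)MR², the ratio k = I/(MR²) is 0.5.
At the top, contact is just lost when gravity alone supplies the centripetal force: Mg = Mv_top²/r, i.e. v_top² = gr.
With ω = v/R, the kinetic energy at speed v is ½(1+k)Mv² = (3/4)Mv².
Energy conservation from release (height h) to the top (height 2r): Mgh = Mg(2r) + (3/4)M·gr.
Thus h_min = 2r + (1+k)r/2 = r(2 + 1.5/2) = 1.22 × 2.75 ≈ 3.36 m.

h_min ≈ 3.36 m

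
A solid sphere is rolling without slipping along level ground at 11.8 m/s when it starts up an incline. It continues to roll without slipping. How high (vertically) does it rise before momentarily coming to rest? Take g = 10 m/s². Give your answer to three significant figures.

With I = (2/5)MR², the ratio k = I/(MR²) is 0.4.
Since it rolls without slipping, ω = v/R and KE = ½Mv² + ½Iω² = ½(1+k)Mv² = (7/10)Mv².
All of this converts to potential energy at the highest point: (7/10)Mv₀² = Mgh.
Thus h = (1+k)v₀²/(2g) = 1.4 × 11.8² / (2 × 10) ≈ 9.75 m.

h ≈ 9.75 m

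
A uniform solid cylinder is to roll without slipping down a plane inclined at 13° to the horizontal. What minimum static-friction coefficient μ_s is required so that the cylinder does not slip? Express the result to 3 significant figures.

For this body I = (1/2)MR², i.e. k = I/(MR²) = 0.5.
Along the incline Mg sinθ − f = Ma, and torque about the center fR = Iα = kMR²(a/R) gives f = kMa.
These give a = g sinθ/(1+k) and the required friction f = kMg sinθ/(1+k).
The normal force is N = Mg cosθ, so μ_min = f/N = k tanθ/(1+k).
μ_min = 0.5 × tan13° / 1.5 ≈ 0.0770.

μ_min ≈ 0.0770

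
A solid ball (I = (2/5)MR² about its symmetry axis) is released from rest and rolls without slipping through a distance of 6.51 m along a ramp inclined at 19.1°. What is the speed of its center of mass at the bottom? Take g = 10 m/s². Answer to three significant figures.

The moment of inertia is (2/5)MR², giving k ≡ I/(MR²) = 0.4.
Since it rolls without slipping, ω = v/R and KE = ½Mv² + ½Iω² = ½(1+k)Mv² = (7/10)Mv².
The vertical drop is h = L sinθ = 6.51 × sin19.1° = 2.13 m.
Energy conservation: Mgh = (7/10)Mv², so v = √(2gh/(1+k)) = √(2 × 10 × 2.13 / 1.4) ≈ 5.52 m/s.

v ≈ 5.52 m/s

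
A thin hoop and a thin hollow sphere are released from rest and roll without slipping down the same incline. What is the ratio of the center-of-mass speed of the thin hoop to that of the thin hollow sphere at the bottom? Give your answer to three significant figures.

v_ratio ≈ 0.913

Each satisfies Mgh = ½(1+k)Mv² with k = I/(MR²), so v ∝ 1/√(1+k).
For the thin hoop k = 1; for the thin hollow sphere k = 2/3.
v₁/v₂ = √((1+k₂)/(1+k₁)) = √(1.667/2) ≈ 0.913.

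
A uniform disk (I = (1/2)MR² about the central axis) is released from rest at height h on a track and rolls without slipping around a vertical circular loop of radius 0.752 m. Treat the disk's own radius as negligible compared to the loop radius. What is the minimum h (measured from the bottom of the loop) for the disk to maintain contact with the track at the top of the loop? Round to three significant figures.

h_min ≈ 2.07 m

Here I = (1/2)MR², so the shape factor k = I/(MR²) = 0.5.
At the top, contact is just lost when gravity alone supplies the centripetal force: Mg = Mv_top²/r, i.e. v_top² = gr.
With ω = v/R, the kinetic energy at speed v is ½(1+k)Mv² = (3/4)Mv².
Energy conservation from release (height h) to the top (height 2r): Mgh = Mg(2r) + (3/4)M·gr.
Thus h_min = 2r + (1+k)r/2 = r(2 + 1.5/2) = 0.752 × 2.75 ≈ 2.07 m.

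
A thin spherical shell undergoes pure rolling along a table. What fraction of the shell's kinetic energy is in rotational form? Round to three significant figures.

fraction ≈ 0.400

Here I = (2/3)MR², so the shape factor k = I/(MR²) = 2/3.
With ω = v/R, KE_trans = ½Mv² and KE_rot = ½Iω² = ½kMv², so KE_total = ½(1+k)Mv².
The rotational fraction is therefore k/(1+k) = (2/3)/1.667 ≈ 0.400.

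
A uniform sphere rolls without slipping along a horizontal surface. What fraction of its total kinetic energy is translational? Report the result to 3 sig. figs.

Here I = (2/5)MR², so the shape factor k = I/(MR²) = 0.4.
With ω = v/R, KE_trans = ½Mv² and KE_rot = ½Iω² = ½kMv², so KE_total = ½(1+k)Mv².
The translational fraction is therefore 1/(1+k) = 1/1.4 ≈ 0.714.

fraction ≈ 0.714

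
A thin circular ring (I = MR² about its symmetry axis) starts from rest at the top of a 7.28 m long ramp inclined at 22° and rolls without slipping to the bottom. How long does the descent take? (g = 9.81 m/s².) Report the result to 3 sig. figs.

t ≈ 2.81 s

The moment of inertia is MR², giving k ≡ I/(MR²) = 1.
Along the incline Mg sinθ − f = Ma, and torque about the center fR = Iα = kMR²(a/R) gives f = kMa.
Hence a = g sinθ/(1+k) = 9.81×sin22°/2 = 1.837 m/s².
Starting from rest, L = ½at², so t = √(2L/a) = √(2×7.28/1.837) ≈ 2.81 s.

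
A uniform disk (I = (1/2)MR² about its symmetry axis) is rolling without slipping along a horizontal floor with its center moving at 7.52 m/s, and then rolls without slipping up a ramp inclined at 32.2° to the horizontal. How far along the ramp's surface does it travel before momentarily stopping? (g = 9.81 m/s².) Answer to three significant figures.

The moment of inertia is (1/2)MR², giving k ≡ I/(MR²) = 0.5.
Since it rolls without slipping, ω = v/R and KE = ½Mv² + ½Iω² = ½(1+k)Mv² = (3/4)Mv².
Setting this equal to Mgh gives the vertical rise h = (1+k)v₀²/(2g) = 1.5×7.52²/(2×9.81) = 4.323 m.
The distance along the slope is d = h/sinθ = 4.323/sin32.2° ≈ 8.11 m.

d ≈ 8.11 m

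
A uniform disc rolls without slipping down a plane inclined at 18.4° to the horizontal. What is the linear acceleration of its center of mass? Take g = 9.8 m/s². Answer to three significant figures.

a ≈ 2.06 m/s²

The moment of inertia is (1/2)MR², giving k ≡ I/(MR²) = 0.5.
Along the incline Mg sinθ − f = Ma, and torque about the center fR = Iα = kMR²(a/R) gives f = kMa.
Eliminating f: Mg sinθ = (1+k)Ma, so a = g sinθ/(1+k) = 9.8 × sin18.4° / 1.5 ≈ 2.06 m/s².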